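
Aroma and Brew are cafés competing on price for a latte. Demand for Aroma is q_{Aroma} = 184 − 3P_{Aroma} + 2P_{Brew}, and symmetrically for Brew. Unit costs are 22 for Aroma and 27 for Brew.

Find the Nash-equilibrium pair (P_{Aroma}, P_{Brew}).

63.4375, 65.3125

Aroma's profit: π = (P_{Aroma} − 22)(184 − 3P_{Aroma} + 2P_{Brew}).
∂π/∂P_{Aroma} = 250 − 6P_{Aroma} + 2P_{Brew} = 0 ⇒ P_{Aroma} = 125/3 + (1/3)P_{Brew}.
Similarly P_{Brew} = 265/6 + (1/3)P_{Aroma}.
Plugging P_{Brew} into Aroma's best response: P_{Aroma} = 125/3 + (1/3)(265/6 + (1/3)P_{Aroma}) ⇒ (8/9)P_{Aroma} = 1015/18, so P_{Aroma} = 63.4375.
Then P_{Brew} = 265/6 + (1/3)·63.4375 = 65.3125.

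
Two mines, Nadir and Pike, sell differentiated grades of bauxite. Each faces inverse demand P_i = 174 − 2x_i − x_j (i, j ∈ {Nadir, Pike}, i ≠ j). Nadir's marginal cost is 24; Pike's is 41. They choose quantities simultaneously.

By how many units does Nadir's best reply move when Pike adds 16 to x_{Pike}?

Mine Nadir's profit: π = x_{Nadir}(174 − 2x_{Nadir} − x_{Pike}) − 24x_{Nadir}.
∂π/∂x_{Nadir} = 150 − 4x_{Nadir} − x_{Pike} = 0 ⇒ x_{Nadir} = 37.5 − 0.25x_{Pike}.
The reaction-function slope is −0.25, so a 16-unit rise in x_{Pike} moves x_{Nadir} by −0.25 × 16 = −4. Nadir's best response falls — the actions are strategic substitutes.

-4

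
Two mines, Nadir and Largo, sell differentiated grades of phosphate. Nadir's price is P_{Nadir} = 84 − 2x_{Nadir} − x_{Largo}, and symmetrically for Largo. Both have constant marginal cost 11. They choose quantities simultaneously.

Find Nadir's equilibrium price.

Mine Nadir's profit: π = x_{Nadir}(84 − 2x_{Nadir} − x_{Largo}) − 11x_{Nadir}.
∂π/∂x_{Nadir} = 73 − 4x_{Nadir} − x_{Largo} = 0 ⇒ x_{Nadir} = 18.25 − 0.25x_{Largo}.
The game is symmetric, so in equilibrium x_{Largo} = x_{Nadir}: the reaction function gives 1.25x_{Nadir} = 18.25, hence x_{Nadir} = 14.6.
P_{Nadir} = 84 − 2·14.6 − 14.6 = 40.2.

40.2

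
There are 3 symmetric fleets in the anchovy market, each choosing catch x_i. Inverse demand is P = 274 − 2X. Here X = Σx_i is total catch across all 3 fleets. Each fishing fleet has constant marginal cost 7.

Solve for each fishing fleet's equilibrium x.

A representative fishing fleet's profit is π_i = x_i(274 − 2X) − 7x_i, with X = x_i + Σ_{j≠i} x_j.
First-order condition: 267 − 4x_i − 2Σ_{j≠i} x_j = 0.
In a symmetric equilibrium every fishing fleet chooses the same x, so Σ_{j≠i} x_j = 2x. The condition becomes 267 − 8x = 0, giving x = 267/8 = 33.375.

33.375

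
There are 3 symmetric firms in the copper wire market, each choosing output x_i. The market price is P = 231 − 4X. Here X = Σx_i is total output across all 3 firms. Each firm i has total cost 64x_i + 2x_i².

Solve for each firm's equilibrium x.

A representative firm's profit is π_i = x_i(231 − 4X) − 64x_i − 2x_i², with X = x_i + Σ_{j≠i} x_j.
First-order condition: 167 − 12x_i − 4Σ_{j≠i} x_j = 0.
Imposing symmetry (x_j = x for all j) turns Σ_{j≠i} x_j into 2x, so 167 = 20x and x = 8.35.

8.35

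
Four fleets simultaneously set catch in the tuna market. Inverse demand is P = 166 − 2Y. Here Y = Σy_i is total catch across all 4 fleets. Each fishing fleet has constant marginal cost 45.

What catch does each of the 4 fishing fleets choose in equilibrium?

12.1

A representative fishing fleet's profit is π_i = y_i(166 − 2Y) − 45y_i, with Y = y_i + Σ_{j≠i} y_j.
First-order condition: 121 − 4y_i − 2Σ_{j≠i} y_j = 0.
With identical fishing fleets, set every y_j = y: then 121 − 4y − 6y = 0, i.e. y = 121/10 = 12.1.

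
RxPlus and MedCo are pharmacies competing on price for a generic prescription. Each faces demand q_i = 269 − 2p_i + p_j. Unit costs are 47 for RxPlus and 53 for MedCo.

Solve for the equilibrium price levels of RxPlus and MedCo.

RxPlus's profit: π = (p_{RxPlus} − 47)(269 − 2p_{RxPlus} + p_{MedCo}).
∂π/∂p_{RxPlus} = 363 − 4p_{RxPlus} + p_{MedCo} = 0 ⇒ p_{RxPlus} = 90.75 + 0.25p_{MedCo}.
Similarly p_{MedCo} = 93.75 + 0.25p_{RxPlus}.
Solving the two reaction functions simultaneously: (1 − (0.25)(0.25))p_{RxPlus} = 90.75 + 0.25·93.75, so 0.9375p_{RxPlus} = 114.1875 and p_{RxPlus} = 121.8.
Then p_{MedCo} = 93.75 + 0.25·121.8 = 124.2.

121.8, 124.2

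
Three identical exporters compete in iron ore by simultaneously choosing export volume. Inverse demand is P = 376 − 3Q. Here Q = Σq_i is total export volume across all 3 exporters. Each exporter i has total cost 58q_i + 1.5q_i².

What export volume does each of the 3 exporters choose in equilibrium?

21.2

A representative exporter's profit is π_i = q_i(376 − 3Q) − 58q_i − 1.5q_i², with Q = q_i + Σ_{j≠i} q_j.
First-order condition: 318 − 9q_i − 3Σ_{j≠i} q_j = 0.
With identical exporters, set every q_j = q: then 318 − 9q − 6q = 0, i.e. q = 318/15 = 21.2.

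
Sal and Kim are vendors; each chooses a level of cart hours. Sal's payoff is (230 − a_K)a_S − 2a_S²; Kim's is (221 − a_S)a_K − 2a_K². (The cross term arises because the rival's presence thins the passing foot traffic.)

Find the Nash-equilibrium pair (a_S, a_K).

46.6, 43.6

Expanding Sal's payoff: 230a_S − a_Ka_S − 2a_S².
∂π/∂a_S = 230 − a_K − 4a_S = 0, so a_S = 57.5 − 0.25a_K.
Likewise for Kim: a_K = 55.25 − 0.25a_S.
Substituting the second reaction function into the first: a_S = 57.5 − 0.25(55.25 − 0.25a_S), which gives 0.9375a_S = 43.6875 ⇒ a_S = 46.6.
Then a_K = 55.25 − 0.25·46.6 = 43.6.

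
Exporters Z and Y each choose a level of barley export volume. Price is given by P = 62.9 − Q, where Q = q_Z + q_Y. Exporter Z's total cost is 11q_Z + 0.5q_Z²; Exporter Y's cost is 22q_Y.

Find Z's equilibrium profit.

237.3846

Exporter Z's profit: π = q_Z(62.9 − (q_Z + q_Y)) − 11q_Z − 0.5q_Z².
∂π/∂q_Z = 51.9 − 3q_Z − q_Y = 0, so q_Z = 17.3 − (1/3)q_Y.
For Y: ∂π/∂q_Y = 40.9 − 2q_Y − q_Z = 0 ⇒ q_Y = 20.45 − 0.5q_Z.
Solving the two reaction functions simultaneously: (1 − (−1/3)(−0.5))q_Z = 17.3 − (1/3)·20.45, so (5/6)q_Z = 629/60 and q_Z = 12.58.
Then q_Y = 20.45 − 0.5·12.58 = 14.16.
Price P = 62.9 − 26.74 = 36.16.
Z's profit: (36.16 − 11)·12.58 − 0.5(12.58)² = 237.3846.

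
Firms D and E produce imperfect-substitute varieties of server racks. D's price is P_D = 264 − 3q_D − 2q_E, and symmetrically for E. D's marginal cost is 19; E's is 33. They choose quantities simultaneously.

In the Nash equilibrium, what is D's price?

113.5

Firm D's profit: π = q_D(264 − 3q_D − 2q_E) − 19q_D.
∂π/∂q_D = 245 − 6q_D − 2q_E = 0 ⇒ q_D = 245/6 − (1/3)q_E.
Similarly q_E = 38.5 − (1/3)q_D.
Plugging q_E into D's best response: q_D = 245/6 − (1/3)(38.5 − (1/3)q_D) ⇒ (8/9)q_D = 28, so q_D = 31.5.
Then q_E = 38.5 − (1/3)·31.5 = 28.
P_D = 264 − 3·31.5 − 2·28 = 113.5.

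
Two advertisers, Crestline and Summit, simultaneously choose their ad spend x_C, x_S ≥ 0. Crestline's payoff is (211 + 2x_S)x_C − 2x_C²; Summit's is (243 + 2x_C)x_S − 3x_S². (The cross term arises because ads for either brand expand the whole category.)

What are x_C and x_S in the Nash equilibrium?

87.6, 69.7

Expanding Crestline's payoff: 211x_C + 2x_Sx_C − 2x_C².
∂π/∂x_C = 211 + 2x_S − 4x_C = 0, so x_C = 52.75 + 0.5x_S.
Likewise for Summit: x_S = 40.5 + (1/3)x_C.
Solving the two reaction functions simultaneously: (1 − (0.5)(1/3))x_C = 52.75 + 0.5·40.5, so (5/6)x_C = 73 and x_C = 87.6.
Then x_S = 40.5 + (1/3)·87.6 = 69.7.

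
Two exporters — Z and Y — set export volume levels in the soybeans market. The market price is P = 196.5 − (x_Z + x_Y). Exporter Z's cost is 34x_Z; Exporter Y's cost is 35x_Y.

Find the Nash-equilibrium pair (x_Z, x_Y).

54.5, 53.5

Exporter Z's profit: π = x_Z(196.5 − (x_Z + x_Y)) − 34x_Z.
∂π/∂x_Z = 162.5 − 2x_Z − x_Y = 0, so x_Z = 81.25 − 0.5x_Y.
By the same steps for Y: x_Y = 80.75 − 0.5x_Z.
Solving the two reaction functions simultaneously: (1 − (−0.5)(−0.5))x_Z = 81.25 − 0.5·80.75, so 0.75x_Z = 40.875 and x_Z = 54.5.
Then x_Y = 80.75 − 0.5·54.5 = 53.5.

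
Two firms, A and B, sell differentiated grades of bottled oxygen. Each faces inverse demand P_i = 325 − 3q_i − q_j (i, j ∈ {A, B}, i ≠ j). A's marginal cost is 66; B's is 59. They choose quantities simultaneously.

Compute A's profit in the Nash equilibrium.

Firm A's profit: π = q_A(325 − 3q_A − q_B) − 66q_A.
∂π/∂q_A = 259 − 6q_A − q_B = 0 ⇒ q_A = 259/6 − (1/6)q_B.
Similarly q_B = 133/3 − (1/6)q_A.
Solving the two reaction functions simultaneously: (1 − (−1/6)(−1/6))q_A = 259/6 − (1/6)·(133/3), so (35/36)q_A = 322/9 and q_A = 36.8.
Then q_B = 133/3 − (1/6)·36.8 = 38.2.
P_A = 325 − 3·36.8 − 38.2 = 176.4.
Profit = (176.4 − 66)·36.8 = 4062.72.

4062.72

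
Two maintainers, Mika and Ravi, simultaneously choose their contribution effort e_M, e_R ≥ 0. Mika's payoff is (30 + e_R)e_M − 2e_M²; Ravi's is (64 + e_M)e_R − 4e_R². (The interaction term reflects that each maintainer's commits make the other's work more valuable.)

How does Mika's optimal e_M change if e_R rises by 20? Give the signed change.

5

Expanding Mika's payoff: 30e_M + e_Re_M − 2e_M².
∂π/∂e_M = 30 + e_R − 4e_M = 0, so e_M = 7.5 + 0.25e_R.
The reaction-function slope is 0.25, so a 20-unit rise in e_R moves e_M by 0.25 × 20 = 5. Mika's best response rises — the actions are strategic complements.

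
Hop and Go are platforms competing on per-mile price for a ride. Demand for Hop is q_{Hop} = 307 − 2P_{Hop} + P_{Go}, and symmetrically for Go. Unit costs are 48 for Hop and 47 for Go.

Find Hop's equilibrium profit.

Hop's profit: π = (P_{Hop} − 48)(307 − 2P_{Hop} + P_{Go}).
∂π/∂P_{Hop} = 403 − 4P_{Hop} + P_{Go} = 0 ⇒ P_{Hop} = 100.75 + 0.25P_{Go}.
Similarly P_{Go} = 100.25 + 0.25P_{Hop}.
Substituting the second reaction function into the first: P_{Hop} = 100.75 + 0.25(100.25 + 0.25P_{Hop}), which gives 0.9375P_{Hop} = 125.8125 ⇒ P_{Hop} = 134.2.
Then P_{Go} = 100.25 + 0.25·134.2 = 133.8.
q_{Hop} = 307 − 2·134.2 + 133.8 = 172.4.
Profit = (134.2 − 48)·172.4 = 14860.88.

14860.88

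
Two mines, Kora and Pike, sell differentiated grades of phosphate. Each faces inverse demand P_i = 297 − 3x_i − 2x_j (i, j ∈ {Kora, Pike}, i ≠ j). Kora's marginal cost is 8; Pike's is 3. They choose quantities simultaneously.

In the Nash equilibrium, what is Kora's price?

Mine Kora's profit: π = x_{Kora}(297 − 3x_{Kora} − 2x_{Pike}) − 8x_{Kora}.
∂π/∂x_{Kora} = 289 − 6x_{Kora} − 2x_{Pike} = 0 ⇒ x_{Kora} = 289/6 − (1/3)x_{Pike}.
Similarly x_{Pike} = 49 − (1/3)x_{Kora}.
Substituting the second reaction function into the first: x_{Kora} = 289/6 − (1/3)(49 − (1/3)x_{Kora}), which gives (8/9)x_{Kora} = 191/6 ⇒ x_{Kora} = 35.8125.
Then x_{Pike} = 49 − (1/3)·35.8125 = 37.0625.
P_{Kora} = 297 − 3·35.8125 − 2·37.0625 = 115.4375.

115.4375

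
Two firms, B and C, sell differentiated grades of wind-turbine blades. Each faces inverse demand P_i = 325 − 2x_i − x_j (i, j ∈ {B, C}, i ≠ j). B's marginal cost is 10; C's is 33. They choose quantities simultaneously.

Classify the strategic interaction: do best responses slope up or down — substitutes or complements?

strategic substitutes

Firm B's profit: π = x_B(325 − 2x_B − x_C) − 10x_B.
∂π/∂x_B = 315 − 4x_B − x_C = 0 ⇒ x_B = 78.75 − 0.25x_C.
The best-response slope dx_B/dx_C = −0.25 < 0: the reaction function is downward-sloping, so the choices are strategic substitutes.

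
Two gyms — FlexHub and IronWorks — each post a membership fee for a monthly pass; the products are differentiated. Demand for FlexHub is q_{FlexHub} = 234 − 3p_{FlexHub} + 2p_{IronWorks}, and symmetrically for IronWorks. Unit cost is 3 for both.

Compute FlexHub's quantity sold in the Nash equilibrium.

FlexHub's profit: π = (p_{FlexHub} − 3)(234 − 3p_{FlexHub} + 2p_{IronWorks}).
∂π/∂p_{FlexHub} = 243 − 6p_{FlexHub} + 2p_{IronWorks} = 0 ⇒ p_{FlexHub} = 40.5 + (1/3)p_{IronWorks}.
By symmetry p_{IronWorks} = p_{FlexHub}; substituting into the reaction function, (2/3)p_{FlexHub} = 40.5 and p_{FlexHub} = 60.75.
q_{FlexHub} = 234 − 3·60.75 + 2·60.75 = 173.25.

173.25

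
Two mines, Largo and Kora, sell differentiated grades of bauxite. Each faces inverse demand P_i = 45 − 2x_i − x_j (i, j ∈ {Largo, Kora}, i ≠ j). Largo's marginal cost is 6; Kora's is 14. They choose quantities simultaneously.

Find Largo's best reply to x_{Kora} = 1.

Mine Largo's profit: π = x_{Largo}(45 − 2x_{Largo} − x_{Kora}) − 6x_{Largo}.
∂π/∂x_{Largo} = 39 − 4x_{Largo} − x_{Kora} = 0 ⇒ x_{Largo} = 9.75 − 0.25x_{Kora}.
At x_{Kora} = 1: x_{Largo} = 9.75 − 0.25·1 = 9.5.

9.5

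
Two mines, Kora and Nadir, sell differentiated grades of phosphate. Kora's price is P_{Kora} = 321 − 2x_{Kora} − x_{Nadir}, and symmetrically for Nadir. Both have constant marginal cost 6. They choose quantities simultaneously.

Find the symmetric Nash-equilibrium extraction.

Mine Kora's profit: π = x_{Kora}(321 − 2x_{Kora} − x_{Nadir}) − 6x_{Kora}.
∂π/∂x_{Kora} = 315 − 4x_{Kora} − x_{Nadir} = 0 ⇒ x_{Kora} = 78.75 − 0.25x_{Nadir}.
Setting x_{Kora} = x_{Nadir} in the reaction function: x_{Kora} = 78.75 − 0.25x_{Kora}, so x_{Kora} = 78.75 / 1.25 = 63.

63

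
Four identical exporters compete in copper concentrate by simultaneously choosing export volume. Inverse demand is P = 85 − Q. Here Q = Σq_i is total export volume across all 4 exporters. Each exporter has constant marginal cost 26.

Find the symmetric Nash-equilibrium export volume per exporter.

A representative exporter's profit is π_i = q_i(85 − Q) − 26q_i, with Q = q_i + Σ_{j≠i} q_j.
First-order condition: 59 − 2q_i − Σ_{j≠i} q_j = 0.
Imposing symmetry (q_j = q for all j) turns Σ_{j≠i} q_j into 3q, so 59 = 5q and q = 11.8.

11.8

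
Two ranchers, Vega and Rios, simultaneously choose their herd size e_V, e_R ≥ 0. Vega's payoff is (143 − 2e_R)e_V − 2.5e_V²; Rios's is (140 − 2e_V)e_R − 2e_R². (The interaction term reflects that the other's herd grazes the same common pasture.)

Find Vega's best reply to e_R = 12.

23.8

Expanding Vega's payoff: 143e_V − 2e_Re_V − 2.5e_V².
∂π/∂e_V = 143 − 2e_R − 5e_V = 0, so e_V = 28.6 − 0.4e_R.
At e_R = 12: e_V = 28.6 − 0.4·12 = 23.8.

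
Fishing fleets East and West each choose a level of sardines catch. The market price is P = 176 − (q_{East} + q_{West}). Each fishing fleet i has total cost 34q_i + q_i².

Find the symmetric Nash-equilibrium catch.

Fishing fleet East's profit: π = q_{East}(176 − (q_{East} + q_{West})) − 34q_{East} − q_{East}².
∂π/∂q_{East} = 142 − 4q_{East} − q_{West} = 0, so q_{East} = 35.5 − 0.25q_{West}.
By symmetry q_{West} = q_{East}; substituting into the reaction function, 1.25q_{East} = 35.5 and q_{East} = 28.4.

28.4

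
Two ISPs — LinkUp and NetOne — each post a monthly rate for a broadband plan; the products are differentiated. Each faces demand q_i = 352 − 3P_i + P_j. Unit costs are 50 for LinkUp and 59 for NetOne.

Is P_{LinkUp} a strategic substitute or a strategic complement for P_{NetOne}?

strategic complements

LinkUp's profit: π = (P_{LinkUp} − 50)(352 − 3P_{LinkUp} + P_{NetOne}).
∂π/∂P_{LinkUp} = 502 − 6P_{LinkUp} + P_{NetOne} = 0 ⇒ P_{LinkUp} = 251/3 + (1/6)P_{NetOne}.
The best-response slope dP_{LinkUp}/dP_{NetOne} = 1/6 > 0: the reaction function is upward-sloping, so the choices are strategic complements.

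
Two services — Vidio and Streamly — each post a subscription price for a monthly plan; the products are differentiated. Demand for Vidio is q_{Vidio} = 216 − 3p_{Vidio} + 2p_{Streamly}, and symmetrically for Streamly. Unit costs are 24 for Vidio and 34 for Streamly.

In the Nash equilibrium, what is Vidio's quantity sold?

149.625

Vidio's profit: π = (p_{Vidio} − 24)(216 − 3p_{Vidio} + 2p_{Streamly}).
∂π/∂p_{Vidio} = 288 − 6p_{Vidio} + 2p_{Streamly} = 0 ⇒ p_{Vidio} = 48 + (1/3)p_{Streamly}.
Similarly p_{Streamly} = 53 + (1/3)p_{Vidio}.
Solving the two reaction functions simultaneously: (1 − (1/3)(1/3))p_{Vidio} = 48 + (1/3)·53, so (8/9)p_{Vidio} = 197/3 and p_{Vidio} = 73.875.
Then p_{Streamly} = 53 + (1/3)·73.875 = 77.625.
q_{Vidio} = 216 − 3·73.875 + 2·77.625 = 149.625.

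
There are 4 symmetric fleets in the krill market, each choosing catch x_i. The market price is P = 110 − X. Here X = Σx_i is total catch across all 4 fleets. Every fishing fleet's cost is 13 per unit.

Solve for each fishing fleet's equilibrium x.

19.4

A representative fishing fleet's profit is π_i = x_i(110 − X) − 13x_i, with X = x_i + Σ_{j≠i} x_j.
First-order condition: 97 − 2x_i − Σ_{j≠i} x_j = 0.
Imposing symmetry (x_j = x for all j) turns Σ_{j≠i} x_j into 3x, so 97 = 5x and x = 19.4.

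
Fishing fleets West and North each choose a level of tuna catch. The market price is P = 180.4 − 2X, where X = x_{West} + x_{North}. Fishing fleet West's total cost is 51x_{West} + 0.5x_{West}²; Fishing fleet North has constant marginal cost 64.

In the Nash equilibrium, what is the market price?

104.4

Fishing fleet West's profit: π = x_{West}(180.4 − 2(x_{West} + x_{North})) − 51x_{West} − 0.5x_{West}².
∂π/∂x_{West} = 129.4 − 5x_{West} − 2x_{North} = 0, so x_{West} = 25.88 − 0.4x_{North}.
For North: ∂π/∂x_{North} = 116.4 − 4x_{North} − 2x_{West} = 0 ⇒ x_{North} = 29.1 − 0.5x_{West}.
Solving the two reaction functions simultaneously: (1 − (−0.4)(−0.5))x_{West} = 25.88 − 0.4·29.1, so 0.8x_{West} = 14.24 and x_{West} = 17.8.
Then x_{North} = 29.1 − 0.5·17.8 = 20.2.
Equilibrium price: P = 180.4 − 2·38 = 104.4.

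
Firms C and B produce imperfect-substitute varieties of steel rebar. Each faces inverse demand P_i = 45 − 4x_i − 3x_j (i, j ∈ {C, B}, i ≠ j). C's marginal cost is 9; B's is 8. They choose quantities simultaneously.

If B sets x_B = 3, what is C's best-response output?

3.375

Firm C's profit: π = x_C(45 − 4x_C − 3x_B) − 9x_C.
∂π/∂x_C = 36 − 8x_C − 3x_B = 0 ⇒ x_C = 4.5 − 0.375x_B.
At x_B = 3: x_C = 4.5 − 0.375·3 = 3.375.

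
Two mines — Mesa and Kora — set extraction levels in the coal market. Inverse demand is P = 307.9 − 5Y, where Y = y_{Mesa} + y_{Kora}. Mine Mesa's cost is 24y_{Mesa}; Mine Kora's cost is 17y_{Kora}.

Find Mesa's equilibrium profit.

1703.858

Mine Mesa's profit: π = y_{Mesa}(307.9 − 5(y_{Mesa} + y_{Kora})) − 24y_{Mesa}.
∂π/∂y_{Mesa} = 283.9 − 10y_{Mesa} − 5y_{Kora} = 0, so y_{Mesa} = 28.39 − 0.5y_{Kora}.
By the same steps for Kora: y_{Kora} = 29.09 − 0.5y_{Mesa}.
Plugging y_{Kora} into Mesa's best response: y_{Mesa} = 28.39 − 0.5(29.09 − 0.5y_{Mesa}) ⇒ 0.75y_{Mesa} = 13.845, so y_{Mesa} = 18.46.
Then y_{Kora} = 29.09 − 0.5·18.46 = 19.86.
Price P = 307.9 − 5·38.32 = 116.3.
Mesa's profit: (116.3 − 24)·18.46 = 1703.858.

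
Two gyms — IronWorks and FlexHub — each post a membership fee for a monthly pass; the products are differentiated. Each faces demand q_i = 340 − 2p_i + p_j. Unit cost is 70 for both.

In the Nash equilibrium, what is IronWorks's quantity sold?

IronWorks's profit: π = (p_{IronWorks} − 70)(340 − 2p_{IronWorks} + p_{FlexHub}).
∂π/∂p_{IronWorks} = 480 − 4p_{IronWorks} + p_{FlexHub} = 0 ⇒ p_{IronWorks} = 120 + 0.25p_{FlexHub}.
Setting p_{IronWorks} = p_{FlexHub} in the reaction function: p_{IronWorks} = 120 + 0.25p_{IronWorks}, so p_{IronWorks} = 120 / 0.75 = 160.
q_{IronWorks} = 340 − 2·160 + 160 = 180.

180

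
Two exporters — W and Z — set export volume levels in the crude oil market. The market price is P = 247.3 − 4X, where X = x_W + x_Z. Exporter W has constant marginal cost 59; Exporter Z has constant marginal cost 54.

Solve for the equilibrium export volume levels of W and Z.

15.275, 16.525

Exporter W's profit: π = x_W(247.3 − 4(x_W + x_Z)) − 59x_W.
∂π/∂x_W = 188.3 − 8x_W − 4x_Z = 0, so x_W = 23.5375 − 0.5x_Z.
By the same steps for Z: x_Z = 24.1625 − 0.5x_W.
Plugging x_Z into W's best response: x_W = 23.5375 − 0.5(24.1625 − 0.5x_W) ⇒ 0.75x_W = 1833/160, so x_W = 15.275.
Then x_Z = 24.1625 − 0.5·15.275 = 16.525.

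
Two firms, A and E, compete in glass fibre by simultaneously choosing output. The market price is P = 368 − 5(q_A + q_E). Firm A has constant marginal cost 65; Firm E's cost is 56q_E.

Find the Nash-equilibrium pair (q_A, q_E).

Firm A's profit: π = q_A(368 − 5(q_A + q_E)) − 65q_A.
∂π/∂q_A = 303 − 10q_A − 5q_E = 0, so q_A = 30.3 − 0.5q_E.
By the same steps for E: q_E = 31.2 − 0.5q_A.
Solving the two reaction functions simultaneously: (1 − (−0.5)(−0.5))q_A = 30.3 − 0.5·31.2, so 0.75q_A = 14.7 and q_A = 19.6.
Then q_E = 31.2 − 0.5·19.6 = 21.4.

19.6, 21.4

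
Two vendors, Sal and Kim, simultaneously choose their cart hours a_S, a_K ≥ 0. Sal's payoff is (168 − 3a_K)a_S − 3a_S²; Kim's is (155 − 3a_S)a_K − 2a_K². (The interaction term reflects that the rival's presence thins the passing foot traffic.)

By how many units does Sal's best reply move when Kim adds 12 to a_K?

-6

Expanding Sal's payoff: 168a_S − 3a_Ka_S − 3a_S².
∂π/∂a_S = 168 − 3a_K − 6a_S = 0, so a_S = 28 − 0.5a_K.
The reaction-function slope is −0.5, so a 12-unit rise in a_K moves a_S by −0.5 × 12 = −6. Sal's best response falls — the actions are strategic substitutes.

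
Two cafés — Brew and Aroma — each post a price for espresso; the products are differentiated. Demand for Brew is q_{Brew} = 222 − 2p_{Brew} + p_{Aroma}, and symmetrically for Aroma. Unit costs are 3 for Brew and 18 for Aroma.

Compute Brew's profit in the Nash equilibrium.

11250

Brew's profit: π = (p_{Brew} − 3)(222 − 2p_{Brew} + p_{Aroma}).
∂π/∂p_{Brew} = 228 − 4p_{Brew} + p_{Aroma} = 0 ⇒ p_{Brew} = 57 + 0.25p_{Aroma}.
Similarly p_{Aroma} = 64.5 + 0.25p_{Brew}.
Solving the two reaction functions simultaneously: (1 − (0.25)(0.25))p_{Brew} = 57 + 0.25·64.5, so 0.9375p_{Brew} = 73.125 and p_{Brew} = 78.
Then p_{Aroma} = 64.5 + 0.25·78 = 84.
q_{Brew} = 222 − 2·78 + 84 = 150.
Profit = (78 − 3)·150 = 11250.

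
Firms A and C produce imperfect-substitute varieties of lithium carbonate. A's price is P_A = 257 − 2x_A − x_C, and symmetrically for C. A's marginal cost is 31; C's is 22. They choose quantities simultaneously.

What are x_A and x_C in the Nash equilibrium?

44.6, 47.6

Firm A's profit: π = x_A(257 − 2x_A − x_C) − 31x_A.
∂π/∂x_A = 226 − 4x_A − x_C = 0 ⇒ x_A = 56.5 − 0.25x_C.
Similarly x_C = 58.75 − 0.25x_A.
Solving the two reaction functions simultaneously: (1 − (−0.25)(−0.25))x_A = 56.5 − 0.25·58.75, so 0.9375x_A = 41.8125 and x_A = 44.6.
Then x_C = 58.75 − 0.25·44.6 = 47.6.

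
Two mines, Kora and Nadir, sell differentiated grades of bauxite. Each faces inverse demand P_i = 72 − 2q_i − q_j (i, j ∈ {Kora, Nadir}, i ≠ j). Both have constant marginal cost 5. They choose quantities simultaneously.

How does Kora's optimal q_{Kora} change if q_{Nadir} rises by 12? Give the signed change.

Mine Kora's profit: π = q_{Kora}(72 − 2q_{Kora} − q_{Nadir}) − 5q_{Kora}.
∂π/∂q_{Kora} = 67 − 4q_{Kora} − q_{Nadir} = 0 ⇒ q_{Kora} = 16.75 − 0.25q_{Nadir}.
The reaction-function slope is −0.25, so a 12-unit rise in q_{Nadir} moves q_{Kora} by −0.25 × 12 = −3. Kora's best response falls — the actions are strategic substitutes.

-3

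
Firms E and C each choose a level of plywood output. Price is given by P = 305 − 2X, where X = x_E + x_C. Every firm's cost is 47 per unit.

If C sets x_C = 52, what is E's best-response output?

38.5

Firm E's profit: π = x_E(305 − 2(x_E + x_C)) − 47x_E.
∂π/∂x_E = 258 − 4x_E − 2x_C = 0, so x_E = 64.5 − 0.5x_C.
At x_C = 52: x_E = 64.5 − 0.5·52 = 38.5.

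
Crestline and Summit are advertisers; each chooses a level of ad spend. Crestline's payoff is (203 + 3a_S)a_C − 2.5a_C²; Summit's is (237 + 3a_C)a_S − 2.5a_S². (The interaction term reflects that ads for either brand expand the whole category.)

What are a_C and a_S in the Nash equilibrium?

Expanding Crestline's payoff: 203a_C + 3a_Sa_C − 2.5a_C².
∂π/∂a_C = 203 + 3a_S − 5a_C = 0, so a_C = 40.6 + 0.6a_S.
Likewise for Summit: a_S = 47.4 + 0.6a_C.
Substituting the second reaction function into the first: a_C = 40.6 + 0.6(47.4 + 0.6a_C), which gives 0.64a_C = 69.04 ⇒ a_C = 107.875.
Then a_S = 47.4 + 0.6·107.875 = 112.125.

107.875, 112.125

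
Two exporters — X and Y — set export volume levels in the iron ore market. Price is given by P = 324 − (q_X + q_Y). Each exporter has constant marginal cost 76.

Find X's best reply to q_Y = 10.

119

Exporter X's profit: π = q_X(324 − (q_X + q_Y)) − 76q_X.
∂π/∂q_X = 248 − 2q_X − q_Y = 0, so q_X = 124 − 0.5q_Y.
At q_Y = 10: q_X = 124 − 0.5·10 = 119.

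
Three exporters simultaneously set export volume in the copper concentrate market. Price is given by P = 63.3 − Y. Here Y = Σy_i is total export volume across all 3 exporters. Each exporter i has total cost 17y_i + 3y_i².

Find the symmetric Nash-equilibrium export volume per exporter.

4.63

A representative exporter's profit is π_i = y_i(63.3 − Y) − 17y_i − 3y_i², with Y = y_i + Σ_{j≠i} y_j.
First-order condition: 46.3 − 8y_i − Σ_{j≠i} y_j = 0.
In a symmetric equilibrium every exporter chooses the same y, so Σ_{j≠i} y_j = 2y. The condition becomes 46.3 − 10y = 0, giving y = 46.3/10 = 4.63.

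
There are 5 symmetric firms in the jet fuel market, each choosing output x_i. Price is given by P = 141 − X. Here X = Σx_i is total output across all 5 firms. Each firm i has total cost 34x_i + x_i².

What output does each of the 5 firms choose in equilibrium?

13.375

A representative firm's profit is π_i = x_i(141 − X) − 34x_i − x_i², with X = x_i + Σ_{j≠i} x_j.
First-order condition: 107 − 4x_i − Σ_{j≠i} x_j = 0.
With identical firms, set every x_j = x: then 107 − 4x − 4x = 0, i.e. x = 107/8 = 13.375.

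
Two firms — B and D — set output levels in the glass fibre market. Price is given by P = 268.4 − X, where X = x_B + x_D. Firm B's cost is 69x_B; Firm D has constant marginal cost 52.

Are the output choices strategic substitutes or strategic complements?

strategic substitutes

Firm B's profit: π = x_B(268.4 − (x_B + x_D)) − 69x_B.
∂π/∂x_B = 199.4 − 2x_B − x_D = 0, so x_B = 99.7 − 0.5x_D.
The best-response slope dx_B/dx_D = −0.5 < 0: the reaction function is downward-sloping, so the choices are strategic substitutes.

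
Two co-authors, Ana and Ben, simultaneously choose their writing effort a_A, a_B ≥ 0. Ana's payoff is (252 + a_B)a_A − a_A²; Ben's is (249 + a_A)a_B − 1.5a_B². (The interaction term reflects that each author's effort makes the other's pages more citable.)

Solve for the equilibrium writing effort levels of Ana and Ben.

201, 150

Expanding Ana's payoff: 252a_A + a_Ba_A − a_A².
∂π/∂a_A = 252 + a_B − 2a_A = 0, so a_A = 126 + 0.5a_B.
Likewise for Ben: a_B = 83 + (1/3)a_A.
Substituting the second reaction function into the first: a_A = 126 + 0.5(83 + (1/3)a_A), which gives (5/6)a_A = 167.5 ⇒ a_A = 201.
Then a_B = 83 + (1/3)·201 = 150.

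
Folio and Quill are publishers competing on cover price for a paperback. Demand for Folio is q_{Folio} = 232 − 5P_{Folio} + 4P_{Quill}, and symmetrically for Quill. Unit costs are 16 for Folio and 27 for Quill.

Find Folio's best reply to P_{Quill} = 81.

63.6

Folio's profit: π = (P_{Folio} − 16)(232 − 5P_{Folio} + 4P_{Quill}).
∂π/∂P_{Folio} = 312 − 10P_{Folio} + 4P_{Quill} = 0 ⇒ P_{Folio} = 31.2 + 0.4P_{Quill}.
At P_{Quill} = 81: P_{Folio} = 31.2 + 0.4·81 = 63.6.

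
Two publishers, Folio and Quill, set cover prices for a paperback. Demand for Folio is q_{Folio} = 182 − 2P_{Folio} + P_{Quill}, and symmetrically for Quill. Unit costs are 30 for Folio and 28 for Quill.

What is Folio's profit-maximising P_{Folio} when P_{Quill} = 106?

87

Folio's profit: π = (P_{Folio} − 30)(182 − 2P_{Folio} + P_{Quill}).
∂π/∂P_{Folio} = 242 − 4P_{Folio} + P_{Quill} = 0 ⇒ P_{Folio} = 60.5 + 0.25P_{Quill}.
At P_{Quill} = 106: P_{Folio} = 60.5 + 0.25·106 = 87.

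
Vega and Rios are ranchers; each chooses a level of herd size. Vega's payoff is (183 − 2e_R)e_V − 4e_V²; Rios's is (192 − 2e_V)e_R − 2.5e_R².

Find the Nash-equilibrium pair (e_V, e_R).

14.75, 32.5

Expanding Vega's payoff: 183e_V − 2e_Re_V − 4e_V².
∂π/∂e_V = 183 − 2e_R − 8e_V = 0, so e_V = 22.875 − 0.25e_R.
Likewise for Rios: e_R = 38.4 − 0.4e_V.
Substituting the second reaction function into the first: e_V = 22.875 − 0.25(38.4 − 0.4e_V), which gives 0.9e_V = 13.275 ⇒ e_V = 14.75.
Then e_R = 38.4 − 0.4·14.75 = 32.5.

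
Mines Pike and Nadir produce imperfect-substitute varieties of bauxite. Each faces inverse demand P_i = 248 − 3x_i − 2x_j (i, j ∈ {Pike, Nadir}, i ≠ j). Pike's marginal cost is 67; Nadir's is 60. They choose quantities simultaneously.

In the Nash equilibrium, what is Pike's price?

Mine Pike's profit: π = x_{Pike}(248 − 3x_{Pike} − 2x_{Nadir}) − 67x_{Pike}.
∂π/∂x_{Pike} = 181 − 6x_{Pike} − 2x_{Nadir} = 0 ⇒ x_{Pike} = 181/6 − (1/3)x_{Nadir}.
Similarly x_{Nadir} = 94/3 − (1/3)x_{Pike}.
Plugging x_{Nadir} into Pike's best response: x_{Pike} = 181/6 − (1/3)(94/3 − (1/3)x_{Pike}) ⇒ (8/9)x_{Pike} = 355/18, so x_{Pike} = 22.1875.
Then x_{Nadir} = 94/3 − (1/3)·22.1875 = 23.9375.
P_{Pike} = 248 − 3·22.1875 − 2·23.9375 = 133.5625.

133.5625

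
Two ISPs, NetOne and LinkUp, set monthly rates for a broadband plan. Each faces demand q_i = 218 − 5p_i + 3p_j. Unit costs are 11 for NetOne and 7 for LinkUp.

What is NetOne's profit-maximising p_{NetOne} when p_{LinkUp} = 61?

NetOne's profit: π = (p_{NetOne} − 11)(218 − 5p_{NetOne} + 3p_{LinkUp}).
∂π/∂p_{NetOne} = 273 − 10p_{NetOne} + 3p_{LinkUp} = 0 ⇒ p_{NetOne} = 27.3 + 0.3p_{LinkUp}.
At p_{LinkUp} = 61: p_{NetOne} = 27.3 + 0.3·61 = 45.6.

45.6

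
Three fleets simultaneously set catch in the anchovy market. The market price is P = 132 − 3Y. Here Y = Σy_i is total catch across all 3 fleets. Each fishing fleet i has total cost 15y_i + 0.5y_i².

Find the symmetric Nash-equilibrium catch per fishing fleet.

A representative fishing fleet's profit is π_i = y_i(132 − 3Y) − 15y_i − 0.5y_i², with Y = y_i + Σ_{j≠i} y_j.
First-order condition: 117 − 7y_i − 3Σ_{j≠i} y_j = 0.
With identical fishing fleets, set every y_j = y: then 117 − 7y − 6y = 0, i.e. y = 117/13 = 9.

9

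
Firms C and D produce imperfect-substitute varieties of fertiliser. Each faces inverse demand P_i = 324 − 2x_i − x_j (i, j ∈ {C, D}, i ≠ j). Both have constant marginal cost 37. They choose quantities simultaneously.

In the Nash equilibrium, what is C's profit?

6589.52

Firm C's profit: π = x_C(324 − 2x_C − x_D) − 37x_C.
∂π/∂x_C = 287 − 4x_C − x_D = 0 ⇒ x_C = 71.75 − 0.25x_D.
The game is symmetric, so in equilibrium x_D = x_C: the reaction function gives 1.25x_C = 71.75, hence x_C = 57.4.
P_C = 324 − 2·57.4 − 57.4 = 151.8.
Profit = (151.8 − 37)·57.4 = 6589.52.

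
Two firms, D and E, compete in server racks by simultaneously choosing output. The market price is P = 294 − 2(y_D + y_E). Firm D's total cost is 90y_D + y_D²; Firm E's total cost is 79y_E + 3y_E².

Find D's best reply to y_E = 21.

27

Firm D's profit: π = y_D(294 − 2(y_D + y_E)) − 90y_D − y_D².
∂π/∂y_D = 204 − 6y_D − 2y_E = 0, so y_D = 34 − (1/3)y_E.
At y_E = 21: y_D = 34 − (1/3)·21 = 27.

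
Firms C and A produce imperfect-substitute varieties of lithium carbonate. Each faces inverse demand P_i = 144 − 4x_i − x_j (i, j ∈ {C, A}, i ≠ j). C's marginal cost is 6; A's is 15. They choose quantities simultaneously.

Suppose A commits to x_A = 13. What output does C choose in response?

15.625

Firm C's profit: π = x_C(144 − 4x_C − x_A) − 6x_C.
∂π/∂x_C = 138 − 8x_C − x_A = 0 ⇒ x_C = 17.25 − 0.125x_A.
At x_A = 13: x_C = 17.25 − 0.125·13 = 15.625.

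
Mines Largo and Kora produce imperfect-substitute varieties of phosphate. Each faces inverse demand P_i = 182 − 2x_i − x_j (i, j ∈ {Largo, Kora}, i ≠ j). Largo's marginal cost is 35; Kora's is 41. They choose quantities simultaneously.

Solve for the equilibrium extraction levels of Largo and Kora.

Mine Largo's profit: π = x_{Largo}(182 − 2x_{Largo} − x_{Kora}) − 35x_{Largo}.
∂π/∂x_{Largo} = 147 − 4x_{Largo} − x_{Kora} = 0 ⇒ x_{Largo} = 36.75 − 0.25x_{Kora}.
Similarly x_{Kora} = 35.25 − 0.25x_{Largo}.
Plugging x_{Kora} into Largo's best response: x_{Largo} = 36.75 − 0.25(35.25 − 0.25x_{Largo}) ⇒ 0.9375x_{Largo} = 27.9375, so x_{Largo} = 29.8.
Then x_{Kora} = 35.25 − 0.25·29.8 = 27.8.

29.8, 27.8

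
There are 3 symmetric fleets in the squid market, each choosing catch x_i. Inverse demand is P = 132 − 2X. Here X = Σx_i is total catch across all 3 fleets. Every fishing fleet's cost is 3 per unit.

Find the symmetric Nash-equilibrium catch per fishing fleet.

16.125

A representative fishing fleet's profit is π_i = x_i(132 − 2X) − 3x_i, with X = x_i + Σ_{j≠i} x_j.
First-order condition: 129 − 4x_i − 2Σ_{j≠i} x_j = 0.
In a symmetric equilibrium every fishing fleet chooses the same x, so Σ_{j≠i} x_j = 2x. The condition becomes 129 − 8x = 0, giving x = 129/8 = 16.125.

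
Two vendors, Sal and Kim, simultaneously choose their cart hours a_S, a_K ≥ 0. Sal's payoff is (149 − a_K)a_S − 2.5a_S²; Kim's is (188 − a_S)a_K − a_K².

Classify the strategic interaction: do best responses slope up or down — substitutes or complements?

Expanding Sal's payoff: 149a_S − a_Ka_S − 2.5a_S².
∂π/∂a_S = 149 − a_K − 5a_S = 0, so a_S = 29.8 − 0.2a_K.
The best-response slope da_S/da_K = −0.2 < 0: the reaction function is downward-sloping, so the choices are strategic substitutes.

strategic substitutes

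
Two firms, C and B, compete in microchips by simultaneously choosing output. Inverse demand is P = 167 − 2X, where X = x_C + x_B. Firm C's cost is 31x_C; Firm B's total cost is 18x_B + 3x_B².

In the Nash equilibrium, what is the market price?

Firm C's profit: π = x_C(167 − 2(x_C + x_B)) − 31x_C.
∂π/∂x_C = 136 − 4x_C − 2x_B = 0, so x_C = 34 − 0.5x_B.
For B: ∂π/∂x_B = 149 − 10x_B − 2x_C = 0 ⇒ x_B = 14.9 − 0.2x_C.
Plugging x_B into C's best response: x_C = 34 − 0.5(14.9 − 0.2x_C) ⇒ 0.9x_C = 26.55, so x_C = 29.5.
Then x_B = 14.9 − 0.2·29.5 = 9.
Equilibrium price: P = 167 − 2·38.5 = 90.

90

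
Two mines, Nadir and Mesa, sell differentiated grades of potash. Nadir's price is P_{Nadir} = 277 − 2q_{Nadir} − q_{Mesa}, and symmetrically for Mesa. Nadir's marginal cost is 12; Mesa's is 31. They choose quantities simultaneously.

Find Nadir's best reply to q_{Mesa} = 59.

51.5

Mine Nadir's profit: π = q_{Nadir}(277 − 2q_{Nadir} − q_{Mesa}) − 12q_{Nadir}.
∂π/∂q_{Nadir} = 265 − 4q_{Nadir} − q_{Mesa} = 0 ⇒ q_{Nadir} = 66.25 − 0.25q_{Mesa}.
At q_{Mesa} = 59: q_{Nadir} = 66.25 − 0.25·59 = 51.5.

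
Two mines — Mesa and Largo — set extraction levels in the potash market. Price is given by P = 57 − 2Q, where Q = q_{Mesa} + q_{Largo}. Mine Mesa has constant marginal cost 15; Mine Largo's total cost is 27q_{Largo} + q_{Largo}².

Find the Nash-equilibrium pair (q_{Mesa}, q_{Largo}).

Mine Mesa's profit: π = q_{Mesa}(57 − 2(q_{Mesa} + q_{Largo})) − 15q_{Mesa}.
∂π/∂q_{Mesa} = 42 − 4q_{Mesa} − 2q_{Largo} = 0, so q_{Mesa} = 10.5 − 0.5q_{Largo}.
For Largo: ∂π/∂q_{Largo} = 30 − 6q_{Largo} − 2q_{Mesa} = 0 ⇒ q_{Largo} = 5 − (1/3)q_{Mesa}.
Solving the two reaction functions simultaneously: (1 − (−0.5)(−1/3))q_{Mesa} = 10.5 − 0.5·5, so (5/6)q_{Mesa} = 8 and q_{Mesa} = 9.6.
Then q_{Largo} = 5 − (1/3)·9.6 = 1.8.

9.6, 1.8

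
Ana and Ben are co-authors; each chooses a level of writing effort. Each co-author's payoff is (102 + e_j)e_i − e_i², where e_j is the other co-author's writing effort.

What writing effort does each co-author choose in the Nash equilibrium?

Ana's payoff is (102 + e_B)e_A − e_A².
∂π/∂e_A = 102 + e_B − 2e_A = 0, so e_A = 51 + 0.5e_B.
By symmetry e_B = e_A; substituting into the reaction function, 0.5e_A = 51 and e_A = 102.

102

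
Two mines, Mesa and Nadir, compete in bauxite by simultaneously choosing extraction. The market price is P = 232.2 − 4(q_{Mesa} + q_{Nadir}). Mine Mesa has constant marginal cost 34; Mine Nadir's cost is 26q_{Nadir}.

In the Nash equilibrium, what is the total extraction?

33.7

Mine Mesa's profit: π = q_{Mesa}(232.2 − 4(q_{Mesa} + q_{Nadir})) − 34q_{Mesa}.
∂π/∂q_{Mesa} = 198.2 − 8q_{Mesa} − 4q_{Nadir} = 0, so q_{Mesa} = 24.775 − 0.5q_{Nadir}.
By the same steps for Nadir: q_{Nadir} = 25.775 − 0.5q_{Mesa}.
Substituting the second reaction function into the first: q_{Mesa} = 24.775 − 0.5(25.775 − 0.5q_{Mesa}), which gives 0.75q_{Mesa} = 11.8875 ⇒ q_{Mesa} = 15.85.
Then q_{Nadir} = 25.775 − 0.5·15.85 = 17.85.
Total extraction: 15.85 + 17.85 = 33.7.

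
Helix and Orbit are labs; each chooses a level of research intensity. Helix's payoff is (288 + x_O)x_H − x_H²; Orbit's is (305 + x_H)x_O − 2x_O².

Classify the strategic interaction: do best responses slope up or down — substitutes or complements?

strategic complements

Expanding Helix's payoff: 288x_H + x_Ox_H − x_H².
∂π/∂x_H = 288 + x_O − 2x_H = 0, so x_H = 144 + 0.5x_O.
The best-response slope dx_H/dx_O = 0.5 > 0: the reaction function is upward-sloping, so the choices are strategic complements.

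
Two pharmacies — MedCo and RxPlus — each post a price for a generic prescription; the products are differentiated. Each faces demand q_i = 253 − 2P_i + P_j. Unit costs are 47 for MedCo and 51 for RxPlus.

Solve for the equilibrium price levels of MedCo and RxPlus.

MedCo's profit: π = (P_{MedCo} − 47)(253 − 2P_{MedCo} + P_{RxPlus}).
∂π/∂P_{MedCo} = 347 − 4P_{MedCo} + P_{RxPlus} = 0 ⇒ P_{MedCo} = 86.75 + 0.25P_{RxPlus}.
Similarly P_{RxPlus} = 88.75 + 0.25P_{MedCo}.
Solving the two reaction functions simultaneously: (1 − (0.25)(0.25))P_{MedCo} = 86.75 + 0.25·88.75, so 0.9375P_{MedCo} = 108.9375 and P_{MedCo} = 116.2.
Then P_{RxPlus} = 88.75 + 0.25·116.2 = 117.8.

116.2, 117.8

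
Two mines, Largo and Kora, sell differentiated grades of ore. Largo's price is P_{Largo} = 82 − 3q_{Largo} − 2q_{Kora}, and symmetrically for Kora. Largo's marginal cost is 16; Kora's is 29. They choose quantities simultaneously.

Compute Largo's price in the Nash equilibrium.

43.1875

Mine Largo's profit: π = q_{Largo}(82 − 3q_{Largo} − 2q_{Kora}) − 16q_{Largo}.
∂π/∂q_{Largo} = 66 − 6q_{Largo} − 2q_{Kora} = 0 ⇒ q_{Largo} = 11 − (1/3)q_{Kora}.
Similarly q_{Kora} = 53/6 − (1/3)q_{Largo}.
Solving the two reaction functions simultaneously: (1 − (−1/3)(−1/3))q_{Largo} = 11 − (1/3)·(53/6), so (8/9)q_{Largo} = 145/18 and q_{Largo} = 9.0625.
Then q_{Kora} = 53/6 − (1/3)·9.0625 = 5.8125.
P_{Largo} = 82 − 3·9.0625 − 2·5.8125 = 43.1875.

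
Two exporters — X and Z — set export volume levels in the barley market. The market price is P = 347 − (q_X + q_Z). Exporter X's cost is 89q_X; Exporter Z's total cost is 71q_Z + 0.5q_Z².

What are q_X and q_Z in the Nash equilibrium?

99.6, 58.8

Exporter X's profit: π = q_X(347 − (q_X + q_Z)) − 89q_X.
∂π/∂q_X = 258 − 2q_X − q_Z = 0, so q_X = 129 − 0.5q_Z.
For Z: ∂π/∂q_Z = 276 − 3q_Z − q_X = 0 ⇒ q_Z = 92 − (1/3)q_X.
Solving the two reaction functions simultaneously: (1 − (−0.5)(−1/3))q_X = 129 − 0.5·92, so (5/6)q_X = 83 and q_X = 99.6.
Then q_Z = 92 − (1/3)·99.6 = 58.8.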